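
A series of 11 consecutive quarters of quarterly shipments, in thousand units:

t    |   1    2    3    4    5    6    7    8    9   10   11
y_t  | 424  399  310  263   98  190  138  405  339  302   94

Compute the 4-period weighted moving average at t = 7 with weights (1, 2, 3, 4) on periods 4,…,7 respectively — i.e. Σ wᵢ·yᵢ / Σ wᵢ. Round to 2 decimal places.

Weighted sum: 1·263 + 2·98 + 3·190 + 4·138 = 263 + 196 + 570 + 552 = 1581
Weight total: 1 + 2 + 3 + 4 = 10
WMA = 1581 / 10 = 158.10

158.10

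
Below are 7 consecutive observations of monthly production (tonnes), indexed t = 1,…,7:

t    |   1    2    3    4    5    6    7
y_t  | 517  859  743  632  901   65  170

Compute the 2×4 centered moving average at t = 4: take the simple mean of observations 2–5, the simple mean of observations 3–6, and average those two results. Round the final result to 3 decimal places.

684.500

Sum over 2–5: 859 + 743 + 632 + 901 = 3135
Sum over 3–6: 743 + 632 + 901 + 65 = 2341
CMA at t=4 = (3135 + 2341) / (2·4) = 5476 / 8 = 684.500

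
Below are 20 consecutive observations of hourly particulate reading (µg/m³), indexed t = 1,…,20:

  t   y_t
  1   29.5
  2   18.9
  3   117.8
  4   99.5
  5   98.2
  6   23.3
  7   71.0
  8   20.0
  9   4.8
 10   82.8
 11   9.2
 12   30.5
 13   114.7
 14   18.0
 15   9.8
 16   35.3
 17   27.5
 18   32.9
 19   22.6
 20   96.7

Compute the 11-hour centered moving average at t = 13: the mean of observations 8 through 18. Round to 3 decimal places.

Sum of periods 8–18: 20.0 + 4.8 + 82.8 + 9.2 + 30.5 + 114.7 + 18.0 + 9.8 + 35.3 + 27.5 + 32.9 = 385.5
Divide by 11: 385.5 / 11 = 35.045

35.045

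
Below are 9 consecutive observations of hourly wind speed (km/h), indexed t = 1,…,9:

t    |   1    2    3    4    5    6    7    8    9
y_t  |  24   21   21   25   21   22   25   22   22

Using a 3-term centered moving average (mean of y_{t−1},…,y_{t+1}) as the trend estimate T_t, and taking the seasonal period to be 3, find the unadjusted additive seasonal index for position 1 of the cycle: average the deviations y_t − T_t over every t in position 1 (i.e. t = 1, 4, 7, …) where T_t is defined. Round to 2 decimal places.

Season position 1 occurs at t = 4, 7 (where T_t is defined).
t=4: T_4 = 22.3333; y_4 − T_4 = 25 − 22.3333 = 2.6667
t=7: T_7 = 23.0000; y_7 − T_7 = 25 − 23.0000 = 2.0000
Mean deviation: (2.6667 + 2.0000) / 2 = 2.33

2.33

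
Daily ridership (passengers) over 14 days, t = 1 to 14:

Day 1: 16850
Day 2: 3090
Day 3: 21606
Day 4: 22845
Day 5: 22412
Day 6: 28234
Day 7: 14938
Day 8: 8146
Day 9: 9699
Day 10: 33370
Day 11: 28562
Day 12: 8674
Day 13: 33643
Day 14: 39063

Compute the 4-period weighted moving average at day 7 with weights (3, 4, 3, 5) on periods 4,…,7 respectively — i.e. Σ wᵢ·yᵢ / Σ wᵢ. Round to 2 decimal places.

Weighted sum: 3·22845 + 4·22412 + 3·28234 + 5·14938 = 68535 + 89648 + 84702 + 74690 = 317575
Weight total: 3 + 4 + 3 + 5 = 15
WMA = 317575 / 15 = 21171.67

21171.67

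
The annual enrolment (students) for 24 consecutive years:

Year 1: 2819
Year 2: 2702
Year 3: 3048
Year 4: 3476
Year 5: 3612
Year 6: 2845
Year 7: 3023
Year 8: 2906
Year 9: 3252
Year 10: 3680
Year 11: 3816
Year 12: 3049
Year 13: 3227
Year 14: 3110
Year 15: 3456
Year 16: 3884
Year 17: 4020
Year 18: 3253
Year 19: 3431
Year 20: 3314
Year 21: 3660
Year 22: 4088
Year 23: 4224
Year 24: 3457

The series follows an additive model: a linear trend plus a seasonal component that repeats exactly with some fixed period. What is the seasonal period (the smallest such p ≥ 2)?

First differences y_{t+1} − y_t: -117, 346, 428, 136, -767, 178, -117, 346, 428, 136, -767, 178, -117, 346, …
The difference pattern repeats every 6 terms and not for any smaller step, so p = 6.

6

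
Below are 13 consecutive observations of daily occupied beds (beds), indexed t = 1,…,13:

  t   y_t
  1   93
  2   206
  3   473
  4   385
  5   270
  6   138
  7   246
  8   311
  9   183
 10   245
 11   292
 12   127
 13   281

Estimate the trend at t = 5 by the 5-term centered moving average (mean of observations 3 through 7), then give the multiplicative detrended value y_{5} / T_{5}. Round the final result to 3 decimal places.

Trend T_5 = (473 + 385 + 270 + 138 + 246) / 5 = 1512/5 = 302.40000
Ratio to trend: 270 / 302.40000 = 0.893

0.893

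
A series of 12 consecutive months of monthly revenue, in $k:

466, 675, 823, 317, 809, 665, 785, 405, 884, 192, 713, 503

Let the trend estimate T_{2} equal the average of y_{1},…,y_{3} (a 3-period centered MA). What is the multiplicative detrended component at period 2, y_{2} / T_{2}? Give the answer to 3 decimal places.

1.031

Trend T_2 = (466 + 675 + 823) / 3 = 1964/3 = 654.66667
Ratio to trend: 675 / 654.66667 = 1.031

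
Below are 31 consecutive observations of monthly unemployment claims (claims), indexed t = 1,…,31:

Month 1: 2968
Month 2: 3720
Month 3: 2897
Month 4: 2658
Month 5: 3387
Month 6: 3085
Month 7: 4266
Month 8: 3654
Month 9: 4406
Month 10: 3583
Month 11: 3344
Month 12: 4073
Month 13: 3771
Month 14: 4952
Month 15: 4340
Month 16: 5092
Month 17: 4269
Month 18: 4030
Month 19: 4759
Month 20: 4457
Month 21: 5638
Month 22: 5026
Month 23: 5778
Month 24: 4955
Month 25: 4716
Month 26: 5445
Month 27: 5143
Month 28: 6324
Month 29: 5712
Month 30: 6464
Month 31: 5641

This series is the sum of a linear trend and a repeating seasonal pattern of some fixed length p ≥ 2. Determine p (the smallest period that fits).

7

First differences y_{t+1} − y_t: 752, -823, -239, 729, -302, 1181, -612, 752, -823, -239, 729, -302, 1181, -612, 752, -823, …
The difference pattern repeats every 7 terms and not for any smaller step, so p = 7.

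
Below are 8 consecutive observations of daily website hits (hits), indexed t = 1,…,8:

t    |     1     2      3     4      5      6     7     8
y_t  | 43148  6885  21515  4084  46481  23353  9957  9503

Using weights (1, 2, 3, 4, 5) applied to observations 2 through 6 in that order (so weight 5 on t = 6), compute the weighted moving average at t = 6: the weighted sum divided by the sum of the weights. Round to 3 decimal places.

Weighted sum: 1·6885 + 2·21515 + 3·4084 + 4·46481 + 5·23353 = 6885 + 43030 + 12252 + 185924 + 116765 = 364856
Weight total: 1 + 2 + 3 + 4 + 5 = 15
WMA = 364856 / 15 = 24323.733

24323.733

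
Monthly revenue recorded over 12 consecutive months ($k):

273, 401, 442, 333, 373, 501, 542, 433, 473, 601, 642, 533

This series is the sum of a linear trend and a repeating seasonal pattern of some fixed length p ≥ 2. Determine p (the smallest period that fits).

4

First differences y_{t+1} − y_t: 128, 41, -109, 40, 128, 41, -109, 40, 128, 41, …
The difference pattern repeats every 4 terms and not for any smaller step, so p = 4.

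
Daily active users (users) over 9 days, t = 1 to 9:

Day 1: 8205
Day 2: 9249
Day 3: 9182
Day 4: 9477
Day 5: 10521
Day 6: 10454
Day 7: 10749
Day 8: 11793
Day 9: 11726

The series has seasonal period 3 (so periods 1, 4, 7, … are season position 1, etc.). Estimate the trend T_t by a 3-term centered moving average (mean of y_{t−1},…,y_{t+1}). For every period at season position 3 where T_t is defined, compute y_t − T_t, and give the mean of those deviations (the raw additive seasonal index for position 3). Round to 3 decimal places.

-120.667

Season position 3 occurs at t = 3, 6 (where T_t is defined).
t=3: T_3 = 9302.66667; y_3 − T_3 = 9182 − 9302.66667 = -120.66667
t=6: T_6 = 10574.66667; y_6 − T_6 = 10454 − 10574.66667 = -120.66667
Mean deviation: (-120.66667 + -120.66667) / 2 = -120.667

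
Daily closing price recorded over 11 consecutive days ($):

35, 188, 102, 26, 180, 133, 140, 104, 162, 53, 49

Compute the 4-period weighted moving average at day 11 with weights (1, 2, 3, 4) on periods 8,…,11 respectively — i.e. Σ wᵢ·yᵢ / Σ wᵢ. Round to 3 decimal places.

Weighted sum: 1·104 + 2·162 + 3·53 + 4·49 = 104 + 324 + 159 + 196 = 783
Weight total: 1 + 2 + 3 + 4 = 10
WMA = 783 / 10 = 78.300

78.300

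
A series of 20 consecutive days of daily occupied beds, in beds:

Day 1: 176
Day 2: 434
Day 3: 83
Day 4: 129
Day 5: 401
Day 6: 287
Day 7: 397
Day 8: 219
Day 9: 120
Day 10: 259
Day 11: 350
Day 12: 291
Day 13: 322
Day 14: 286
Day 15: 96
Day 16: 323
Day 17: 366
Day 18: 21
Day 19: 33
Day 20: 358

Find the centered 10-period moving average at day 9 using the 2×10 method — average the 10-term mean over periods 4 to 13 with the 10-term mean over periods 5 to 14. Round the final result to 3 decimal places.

285.350

Sum over 4–13: 129 + 401 + 287 + 397 + 219 + 120 + 259 + 350 + 291 + 322 = 2775
Sum over 5–14: 401 + 287 + 397 + 219 + 120 + 259 + 350 + 291 + 322 + 286 = 2932
CMA at t=9 = (2775 + 2932) / (2·10) = 5707 / 20 = 285.350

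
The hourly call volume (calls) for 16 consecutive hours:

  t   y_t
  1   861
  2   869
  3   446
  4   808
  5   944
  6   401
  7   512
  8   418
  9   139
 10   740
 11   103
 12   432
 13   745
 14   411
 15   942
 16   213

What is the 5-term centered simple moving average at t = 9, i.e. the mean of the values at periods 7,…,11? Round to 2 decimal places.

382.40

Sum of periods 7–11: 512 + 418 + 139 + 740 + 103 = 1912
Divide by 5: 1912 / 5 = 382.40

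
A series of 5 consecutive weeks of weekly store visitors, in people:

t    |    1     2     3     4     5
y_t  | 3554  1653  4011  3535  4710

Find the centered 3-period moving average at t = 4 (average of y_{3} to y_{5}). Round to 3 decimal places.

4085.333

Sum of periods 3–5: 4011 + 3535 + 4710 = 12256
Divide by 3: 12256 / 3 = 4085.333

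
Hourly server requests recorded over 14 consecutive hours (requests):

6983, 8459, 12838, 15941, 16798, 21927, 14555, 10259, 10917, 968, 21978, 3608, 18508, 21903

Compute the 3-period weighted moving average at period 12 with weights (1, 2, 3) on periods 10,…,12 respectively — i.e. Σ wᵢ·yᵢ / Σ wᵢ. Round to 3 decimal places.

Weighted sum: 1·968 + 2·21978 + 3·3608 = 968 + 43956 + 10824 = 55748
Weight total: 1 + 2 + 3 = 6
WMA = 55748 / 6 = 9291.333

9291.333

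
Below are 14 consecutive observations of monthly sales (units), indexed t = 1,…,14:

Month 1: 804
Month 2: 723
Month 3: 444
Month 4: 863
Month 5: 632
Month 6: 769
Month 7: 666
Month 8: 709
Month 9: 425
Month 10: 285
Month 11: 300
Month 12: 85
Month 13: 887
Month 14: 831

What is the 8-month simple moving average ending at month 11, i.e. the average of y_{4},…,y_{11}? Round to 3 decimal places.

Sum of periods 4–11: 863 + 632 + 769 + 666 + 709 + 425 + 285 + 300 = 4649
Divide by 8: 4649 / 8 = 581.125

581.125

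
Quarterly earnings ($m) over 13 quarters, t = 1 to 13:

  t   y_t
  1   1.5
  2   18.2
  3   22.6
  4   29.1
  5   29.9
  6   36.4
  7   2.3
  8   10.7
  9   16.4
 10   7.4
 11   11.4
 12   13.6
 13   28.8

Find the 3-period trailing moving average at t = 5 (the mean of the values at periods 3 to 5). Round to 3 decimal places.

27.200

Sum of periods 3–5: 22.6 + 29.1 + 29.9 = 81.6
Divide by 3: 81.6 / 3 = 27.200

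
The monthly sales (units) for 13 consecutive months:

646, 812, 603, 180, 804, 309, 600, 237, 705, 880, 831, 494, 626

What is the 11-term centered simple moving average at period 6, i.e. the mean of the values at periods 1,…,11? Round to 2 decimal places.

600.64

Sum of periods 1–11: 646 + 812 + 603 + 180 + 804 + 309 + 600 + 237 + 705 + 880 + 831 = 6607
Divide by 11: 6607 / 11 = 600.64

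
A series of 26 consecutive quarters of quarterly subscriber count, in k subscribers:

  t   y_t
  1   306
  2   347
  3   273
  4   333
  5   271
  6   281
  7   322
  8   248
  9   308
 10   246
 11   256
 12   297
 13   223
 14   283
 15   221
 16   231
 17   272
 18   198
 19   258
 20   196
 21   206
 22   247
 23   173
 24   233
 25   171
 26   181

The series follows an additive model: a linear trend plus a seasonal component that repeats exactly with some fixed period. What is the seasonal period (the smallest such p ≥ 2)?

First differences y_{t+1} − y_t: 41, -74, 60, -62, 10, 41, -74, 60, -62, 10, 41, -74, …
The difference pattern repeats every 5 terms and not for any smaller step, so p = 5.

5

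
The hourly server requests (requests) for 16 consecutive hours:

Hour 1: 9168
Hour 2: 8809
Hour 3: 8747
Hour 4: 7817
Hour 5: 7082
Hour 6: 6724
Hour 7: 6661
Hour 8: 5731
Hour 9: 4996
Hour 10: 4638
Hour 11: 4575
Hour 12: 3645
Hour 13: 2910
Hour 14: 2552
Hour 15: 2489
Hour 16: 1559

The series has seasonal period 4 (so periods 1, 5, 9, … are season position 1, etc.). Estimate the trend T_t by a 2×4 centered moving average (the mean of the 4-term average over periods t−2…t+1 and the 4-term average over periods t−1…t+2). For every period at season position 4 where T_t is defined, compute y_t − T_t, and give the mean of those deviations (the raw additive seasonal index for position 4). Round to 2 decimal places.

-36.21

Season position 4 occurs at t = 4, 8, 12 (where T_t is defined).
t=4: T_4 = 7853.1250; y_4 − T_4 = 7817 − 7853.1250 = -36.1250
t=8: T_8 = 5767.2500; y_8 − T_8 = 5731 − 5767.2500 = -36.2500
t=12: T_12 = 3681.2500; y_12 − T_12 = 3645 − 3681.2500 = -36.2500
Mean deviation: (-36.1250 + -36.2500 + -36.2500) / 3 = -36.21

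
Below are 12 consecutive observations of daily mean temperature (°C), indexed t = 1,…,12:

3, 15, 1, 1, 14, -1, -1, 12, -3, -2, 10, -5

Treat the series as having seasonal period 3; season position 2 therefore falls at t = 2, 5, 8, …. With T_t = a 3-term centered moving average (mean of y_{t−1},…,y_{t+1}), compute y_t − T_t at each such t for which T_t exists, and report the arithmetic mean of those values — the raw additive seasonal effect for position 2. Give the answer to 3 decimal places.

Season position 2 occurs at t = 2, 5, 8, 11 (where T_t is defined).
t=2: T_2 = 6.33333; y_2 − T_2 = 15 − 6.33333 = 8.66667
t=5: T_5 = 4.66667; y_5 − T_5 = 14 − 4.66667 = 9.33333
t=8: T_8 = 2.66667; y_8 − T_8 = 12 − 2.66667 = 9.33333
t=11: T_11 = 1.00000; y_11 − T_11 = 10 − 1.00000 = 9.00000
Mean deviation: (8.66667 + 9.33333 + 9.33333 + 9.00000) / 4 = 9.083

9.083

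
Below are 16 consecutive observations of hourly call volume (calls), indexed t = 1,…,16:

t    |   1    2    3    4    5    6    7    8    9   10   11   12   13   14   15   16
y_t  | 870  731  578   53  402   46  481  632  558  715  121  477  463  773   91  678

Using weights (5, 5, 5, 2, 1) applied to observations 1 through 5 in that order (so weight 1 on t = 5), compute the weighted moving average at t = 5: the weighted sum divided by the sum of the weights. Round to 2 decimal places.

633.50

Weighted sum: 5·870 + 5·731 + 5·578 + 2·53 + 1·402 = 4350 + 3655 + 2890 + 106 + 402 = 11403
Weight total: 5 + 5 + 5 + 2 + 1 = 18
WMA = 11403 / 18 = 633.50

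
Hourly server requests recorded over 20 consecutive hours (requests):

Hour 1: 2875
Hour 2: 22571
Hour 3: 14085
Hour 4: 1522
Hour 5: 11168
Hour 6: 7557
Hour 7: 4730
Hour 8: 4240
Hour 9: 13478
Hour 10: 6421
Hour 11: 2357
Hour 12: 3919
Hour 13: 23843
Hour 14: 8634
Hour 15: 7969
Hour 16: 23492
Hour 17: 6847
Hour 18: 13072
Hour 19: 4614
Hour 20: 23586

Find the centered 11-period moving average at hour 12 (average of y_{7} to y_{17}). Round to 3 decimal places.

9630.000

Sum of periods 7–17: 4730 + 4240 + 13478 + 6421 + 2357 + 3919 + 23843 + 8634 + 7969 + 23492 + 6847 = 105930
Divide by 11: 105930 / 11 = 9630.000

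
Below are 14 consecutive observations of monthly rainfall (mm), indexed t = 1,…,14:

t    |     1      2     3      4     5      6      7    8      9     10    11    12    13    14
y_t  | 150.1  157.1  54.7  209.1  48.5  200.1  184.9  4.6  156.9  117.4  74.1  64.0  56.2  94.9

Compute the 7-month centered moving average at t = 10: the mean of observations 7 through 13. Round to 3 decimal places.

Sum of periods 7–13: 184.9 + 4.6 + 156.9 + 117.4 + 74.1 + 64.0 + 56.2 = 658.1
Divide by 7: 658.1 / 7 = 94.014

94.014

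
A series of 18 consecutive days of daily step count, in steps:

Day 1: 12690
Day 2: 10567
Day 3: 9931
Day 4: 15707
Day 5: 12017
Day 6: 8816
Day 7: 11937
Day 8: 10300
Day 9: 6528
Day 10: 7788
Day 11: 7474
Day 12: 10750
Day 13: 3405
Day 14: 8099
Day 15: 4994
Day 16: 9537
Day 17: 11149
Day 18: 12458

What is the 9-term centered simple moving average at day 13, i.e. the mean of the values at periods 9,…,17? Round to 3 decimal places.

7747.111

Sum of periods 9–17: 6528 + 7788 + 7474 + 10750 + 3405 + 8099 + 4994 + 9537 + 11149 = 69724
Divide by 9: 69724 / 9 = 7747.111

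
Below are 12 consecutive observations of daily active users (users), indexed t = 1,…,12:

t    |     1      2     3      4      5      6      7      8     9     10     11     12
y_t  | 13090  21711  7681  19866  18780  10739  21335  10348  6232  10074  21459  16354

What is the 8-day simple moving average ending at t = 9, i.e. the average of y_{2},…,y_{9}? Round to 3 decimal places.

Sum of periods 2–9: 21711 + 7681 + 19866 + 18780 + 10739 + 21335 + 10348 + 6232 = 116692
Divide by 8: 116692 / 8 = 14586.500

14586.500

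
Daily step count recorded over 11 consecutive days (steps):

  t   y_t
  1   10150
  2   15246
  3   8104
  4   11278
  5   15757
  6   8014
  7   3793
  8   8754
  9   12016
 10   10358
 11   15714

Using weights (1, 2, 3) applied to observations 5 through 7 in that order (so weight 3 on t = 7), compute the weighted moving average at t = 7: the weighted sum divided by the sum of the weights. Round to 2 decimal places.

Weighted sum: 1·15757 + 2·8014 + 3·3793 = 15757 + 16028 + 11379 = 43164
Weight total: 1 + 2 + 3 = 6
WMA = 43164 / 6 = 7194.00

7194.00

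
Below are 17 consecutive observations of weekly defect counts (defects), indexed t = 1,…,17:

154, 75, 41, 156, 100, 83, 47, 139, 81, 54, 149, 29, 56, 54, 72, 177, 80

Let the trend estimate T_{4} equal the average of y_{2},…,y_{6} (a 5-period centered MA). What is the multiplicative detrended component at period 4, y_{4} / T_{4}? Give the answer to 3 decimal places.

1.714

Trend T_4 = (75 + 41 + 156 + 100 + 83) / 5 = 455/5 = 91.00000
Ratio to trend: 156 / 91.00000 = 1.714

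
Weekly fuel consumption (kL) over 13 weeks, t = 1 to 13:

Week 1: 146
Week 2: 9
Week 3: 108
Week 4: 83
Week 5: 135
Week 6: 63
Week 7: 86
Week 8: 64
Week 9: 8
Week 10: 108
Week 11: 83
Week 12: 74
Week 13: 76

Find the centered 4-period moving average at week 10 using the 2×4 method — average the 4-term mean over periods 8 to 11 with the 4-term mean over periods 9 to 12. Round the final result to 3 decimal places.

67.000

Sum over 8–11: 64 + 8 + 108 + 83 = 263
Sum over 9–12: 8 + 108 + 83 + 74 = 273
CMA at t=10 = (263 + 273) / (2·4) = 536 / 8 = 67.000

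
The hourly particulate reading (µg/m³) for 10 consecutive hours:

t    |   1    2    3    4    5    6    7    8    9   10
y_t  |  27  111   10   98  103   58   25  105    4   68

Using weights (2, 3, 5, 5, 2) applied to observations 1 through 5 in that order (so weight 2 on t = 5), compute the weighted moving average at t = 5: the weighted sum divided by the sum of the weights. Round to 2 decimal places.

66.65

Weighted sum: 2·27 + 3·111 + 5·10 + 5·98 + 2·103 = 54 + 333 + 50 + 490 + 206 = 1133
Weight total: 2 + 3 + 5 + 5 + 2 = 17
WMA = 1133 / 17 = 66.65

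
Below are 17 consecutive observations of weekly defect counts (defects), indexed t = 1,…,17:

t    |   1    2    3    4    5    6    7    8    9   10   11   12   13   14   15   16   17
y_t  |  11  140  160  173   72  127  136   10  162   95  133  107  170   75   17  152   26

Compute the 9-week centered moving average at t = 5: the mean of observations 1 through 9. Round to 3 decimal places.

110.111

Sum of periods 1–9: 11 + 140 + 160 + 173 + 72 + 127 + 136 + 10 + 162 = 991
Divide by 9: 991 / 9 = 110.111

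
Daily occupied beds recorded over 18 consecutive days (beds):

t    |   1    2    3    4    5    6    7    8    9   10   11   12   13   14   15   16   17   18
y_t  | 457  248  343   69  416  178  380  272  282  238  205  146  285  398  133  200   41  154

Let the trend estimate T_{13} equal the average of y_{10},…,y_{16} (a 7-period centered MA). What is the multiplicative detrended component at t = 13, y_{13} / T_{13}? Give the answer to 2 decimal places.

Trend T_13 = (238 + 205 + 146 + 285 + 398 + 133 + 200) / 7 = 1605/7 = 229.2857
Ratio to trend: 285 / 229.2857 = 1.24

1.24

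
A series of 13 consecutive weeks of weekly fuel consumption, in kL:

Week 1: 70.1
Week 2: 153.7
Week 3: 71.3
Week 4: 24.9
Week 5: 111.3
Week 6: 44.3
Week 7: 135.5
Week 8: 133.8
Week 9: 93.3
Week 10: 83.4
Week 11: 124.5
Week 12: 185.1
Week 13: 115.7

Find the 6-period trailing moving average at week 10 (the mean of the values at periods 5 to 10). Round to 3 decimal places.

Sum of periods 5–10: 111.3 + 44.3 + 135.5 + 133.8 + 93.3 + 83.4 = 601.6
Divide by 6: 601.6 / 6 = 100.267

100.267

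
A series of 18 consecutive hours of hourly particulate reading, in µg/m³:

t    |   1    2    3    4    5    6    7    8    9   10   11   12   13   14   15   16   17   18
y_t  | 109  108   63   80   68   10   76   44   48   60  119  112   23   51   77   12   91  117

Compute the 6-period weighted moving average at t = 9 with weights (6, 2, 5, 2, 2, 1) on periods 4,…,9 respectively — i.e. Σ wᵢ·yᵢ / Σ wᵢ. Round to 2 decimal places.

Weighted sum: 6·80 + 2·68 + 5·10 + 2·76 + 2·44 + 1·48 = 480 + 136 + 50 + 152 + 88 + 48 = 954
Weight total: 6 + 2 + 5 + 2 + 2 + 1 = 18
WMA = 954 / 18 = 53.00

53.00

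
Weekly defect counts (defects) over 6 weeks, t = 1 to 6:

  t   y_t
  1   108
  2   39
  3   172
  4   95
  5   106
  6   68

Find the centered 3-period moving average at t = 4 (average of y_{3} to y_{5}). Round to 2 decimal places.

Sum of periods 3–5: 172 + 95 + 106 = 373
Divide by 3: 373 / 3 = 124.33

124.33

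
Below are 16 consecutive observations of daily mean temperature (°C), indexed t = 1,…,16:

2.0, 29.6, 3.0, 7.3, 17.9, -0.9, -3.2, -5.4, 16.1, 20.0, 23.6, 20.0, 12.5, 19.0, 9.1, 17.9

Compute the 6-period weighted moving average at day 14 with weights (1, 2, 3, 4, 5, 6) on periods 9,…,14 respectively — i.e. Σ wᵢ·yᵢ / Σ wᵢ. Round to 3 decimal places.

Weighted sum: 1·16.1 + 2·20.0 + 3·23.6 + 4·20.0 + 5·12.5 + 6·19.0 = 16.1 + 40.0 + 70.8 + 80.0 + 62.5 + 114.0 = 383.4
Weight total: 1 + 2 + 3 + 4 + 5 + 6 = 21
WMA = 383.4 / 21 = 18.257

18.257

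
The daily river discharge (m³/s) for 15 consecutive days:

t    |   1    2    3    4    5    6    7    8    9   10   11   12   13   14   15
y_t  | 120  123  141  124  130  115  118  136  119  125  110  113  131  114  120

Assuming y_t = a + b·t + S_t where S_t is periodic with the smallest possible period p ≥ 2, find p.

First differences y_{t+1} − y_t: 3, 18, -17, 6, -15, 3, 18, -17, 6, -15, 3, 18, …
The difference pattern repeats every 5 terms and not for any smaller step, so p = 5.

5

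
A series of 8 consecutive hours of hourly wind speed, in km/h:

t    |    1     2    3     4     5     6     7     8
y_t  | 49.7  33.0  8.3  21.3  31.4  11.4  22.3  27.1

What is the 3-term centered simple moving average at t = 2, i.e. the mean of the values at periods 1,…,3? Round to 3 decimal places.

30.333

Sum of periods 1–3: 49.7 + 33.0 + 8.3 = 91.0
Divide by 3: 91.0 / 3 = 30.333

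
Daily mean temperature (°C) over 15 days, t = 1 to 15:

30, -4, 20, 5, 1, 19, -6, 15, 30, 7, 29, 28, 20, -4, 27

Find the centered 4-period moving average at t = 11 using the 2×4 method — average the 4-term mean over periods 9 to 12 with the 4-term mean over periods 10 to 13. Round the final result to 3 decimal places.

22.250

Sum over 9–12: 30 + 7 + 29 + 28 = 94
Sum over 10–13: 7 + 29 + 28 + 20 = 84
CMA at t=11 = (94 + 84) / (2·4) = 178 / 8 = 22.250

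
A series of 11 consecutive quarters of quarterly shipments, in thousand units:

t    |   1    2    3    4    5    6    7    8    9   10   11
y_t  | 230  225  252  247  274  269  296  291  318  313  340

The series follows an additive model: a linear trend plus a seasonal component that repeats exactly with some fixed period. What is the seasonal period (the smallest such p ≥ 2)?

First differences y_{t+1} − y_t: -5, 27, -5, 27, -5, 27, …
The difference pattern repeats every 2 terms and not for any smaller step, so p = 2.

2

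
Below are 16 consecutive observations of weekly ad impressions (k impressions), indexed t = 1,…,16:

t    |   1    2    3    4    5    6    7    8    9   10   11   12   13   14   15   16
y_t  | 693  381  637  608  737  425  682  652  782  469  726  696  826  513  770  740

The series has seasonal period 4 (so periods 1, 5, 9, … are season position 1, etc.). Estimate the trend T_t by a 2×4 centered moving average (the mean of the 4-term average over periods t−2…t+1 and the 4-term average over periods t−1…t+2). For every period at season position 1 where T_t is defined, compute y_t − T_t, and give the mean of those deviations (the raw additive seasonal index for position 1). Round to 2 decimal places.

130.04

Season position 1 occurs at t = 5, 9, 13 (where T_t is defined).
t=5: T_5 = 607.3750; y_5 − T_5 = 737 − 607.3750 = 129.6250
t=9: T_9 = 651.7500; y_9 − T_9 = 782 − 651.7500 = 130.2500
t=13: T_13 = 695.7500; y_13 − T_13 = 826 − 695.7500 = 130.2500
Mean deviation: (129.6250 + 130.2500 + 130.2500) / 3 = 130.04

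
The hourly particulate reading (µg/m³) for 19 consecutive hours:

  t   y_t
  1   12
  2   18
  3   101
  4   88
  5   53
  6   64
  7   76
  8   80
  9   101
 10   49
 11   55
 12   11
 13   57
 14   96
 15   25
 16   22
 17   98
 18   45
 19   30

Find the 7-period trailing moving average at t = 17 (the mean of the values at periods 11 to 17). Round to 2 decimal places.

Sum of periods 11–17: 55 + 11 + 57 + 96 + 25 + 22 + 98 = 364
Divide by 7: 364 / 7 = 52.00

52.00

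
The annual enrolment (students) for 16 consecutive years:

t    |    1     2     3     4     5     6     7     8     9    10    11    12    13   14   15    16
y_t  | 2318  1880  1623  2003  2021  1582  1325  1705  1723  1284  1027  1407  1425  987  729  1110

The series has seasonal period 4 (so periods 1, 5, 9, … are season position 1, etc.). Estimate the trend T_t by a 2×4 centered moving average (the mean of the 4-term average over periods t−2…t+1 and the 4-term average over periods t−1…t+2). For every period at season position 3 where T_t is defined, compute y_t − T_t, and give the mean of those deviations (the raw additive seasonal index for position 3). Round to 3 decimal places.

-295.958

Season position 3 occurs at t = 3, 7, 11 (where T_t is defined).
t=3: T_3 = 1918.87500; y_3 − T_3 = 1623 − 1918.87500 = -295.87500
t=7: T_7 = 1621.00000; y_7 − T_7 = 1325 − 1621.00000 = -296.00000
t=11: T_11 = 1323.00000; y_11 − T_11 = 1027 − 1323.00000 = -296.00000
Mean deviation: (-295.87500 + -296.00000 + -296.00000) / 3 = -295.958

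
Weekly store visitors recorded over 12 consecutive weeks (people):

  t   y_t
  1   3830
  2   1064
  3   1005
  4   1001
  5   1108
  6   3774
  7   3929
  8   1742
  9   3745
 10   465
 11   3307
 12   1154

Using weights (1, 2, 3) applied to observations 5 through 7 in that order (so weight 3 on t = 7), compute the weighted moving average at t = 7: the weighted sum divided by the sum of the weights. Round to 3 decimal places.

3407.167

Weighted sum: 1·1108 + 2·3774 + 3·3929 = 1108 + 7548 + 11787 = 20443
Weight total: 1 + 2 + 3 = 6
WMA = 20443 / 6 = 3407.167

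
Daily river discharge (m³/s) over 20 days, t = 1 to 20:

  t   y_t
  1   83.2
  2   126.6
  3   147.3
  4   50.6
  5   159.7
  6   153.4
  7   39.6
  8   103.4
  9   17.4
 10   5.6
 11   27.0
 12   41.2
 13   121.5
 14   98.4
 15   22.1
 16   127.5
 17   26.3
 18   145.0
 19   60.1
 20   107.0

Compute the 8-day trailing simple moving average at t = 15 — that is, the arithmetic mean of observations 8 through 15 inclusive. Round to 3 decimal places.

Sum of periods 8–15: 103.4 + 17.4 + 5.6 + 27.0 + 41.2 + 121.5 + 98.4 + 22.1 = 436.6
Divide by 8: 436.6 / 8 = 54.575

54.575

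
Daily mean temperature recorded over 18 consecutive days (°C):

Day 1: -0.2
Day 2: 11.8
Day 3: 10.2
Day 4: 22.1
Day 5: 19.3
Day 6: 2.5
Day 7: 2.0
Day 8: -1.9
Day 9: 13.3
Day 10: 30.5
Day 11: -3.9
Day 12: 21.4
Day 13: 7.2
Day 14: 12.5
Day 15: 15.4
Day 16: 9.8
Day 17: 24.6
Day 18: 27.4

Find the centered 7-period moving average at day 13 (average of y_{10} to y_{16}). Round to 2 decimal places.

Sum of periods 10–16: 30.5 + (-3.9) + 21.4 + 7.2 + 12.5 + 15.4 + 9.8 = 92.9
Divide by 7: 92.9 / 7 = 13.27

13.27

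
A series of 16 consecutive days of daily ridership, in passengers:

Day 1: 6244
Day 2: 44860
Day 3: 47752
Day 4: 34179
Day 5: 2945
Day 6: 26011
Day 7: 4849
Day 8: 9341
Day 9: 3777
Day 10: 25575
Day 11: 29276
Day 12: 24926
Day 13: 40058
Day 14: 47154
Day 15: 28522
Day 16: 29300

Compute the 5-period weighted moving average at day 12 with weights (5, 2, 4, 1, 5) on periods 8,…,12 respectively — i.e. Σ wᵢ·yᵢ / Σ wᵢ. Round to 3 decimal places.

18262.647

Weighted sum: 5·9341 + 2·3777 + 4·25575 + 1·29276 + 5·24926 = 46705 + 7554 + 102300 + 29276 + 124630 = 310465
Weight total: 5 + 2 + 4 + 1 + 5 = 17
WMA = 310465 / 17 = 18262.647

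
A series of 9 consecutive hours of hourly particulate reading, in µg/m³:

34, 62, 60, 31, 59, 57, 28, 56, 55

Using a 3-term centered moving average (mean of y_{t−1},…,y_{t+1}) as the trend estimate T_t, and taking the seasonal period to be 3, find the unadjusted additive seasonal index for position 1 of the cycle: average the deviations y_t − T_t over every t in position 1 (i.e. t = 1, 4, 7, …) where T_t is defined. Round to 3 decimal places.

-19.000

Season position 1 occurs at t = 4, 7 (where T_t is defined).
t=4: T_4 = 50.00000; y_4 − T_4 = 31 − 50.00000 = -19.00000
t=7: T_7 = 47.00000; y_7 − T_7 = 28 − 47.00000 = -19.00000
Mean deviation: (-19.00000 + -19.00000) / 2 = -19.000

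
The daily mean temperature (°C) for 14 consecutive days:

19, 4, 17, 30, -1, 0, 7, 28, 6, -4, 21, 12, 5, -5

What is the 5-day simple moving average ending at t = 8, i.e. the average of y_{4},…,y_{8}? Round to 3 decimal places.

Sum of periods 4–8: 30 + (-1) + 0 + 7 + 28 = 64
Divide by 5: 64 / 5 = 12.800

12.800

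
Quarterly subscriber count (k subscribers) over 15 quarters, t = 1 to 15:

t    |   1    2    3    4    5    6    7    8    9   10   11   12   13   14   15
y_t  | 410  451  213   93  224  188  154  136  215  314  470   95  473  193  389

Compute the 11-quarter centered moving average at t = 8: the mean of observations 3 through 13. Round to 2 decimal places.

234.09

Sum of periods 3–13: 213 + 93 + 224 + 188 + 154 + 136 + 215 + 314 + 470 + 95 + 473 = 2575
Divide by 11: 2575 / 11 = 234.09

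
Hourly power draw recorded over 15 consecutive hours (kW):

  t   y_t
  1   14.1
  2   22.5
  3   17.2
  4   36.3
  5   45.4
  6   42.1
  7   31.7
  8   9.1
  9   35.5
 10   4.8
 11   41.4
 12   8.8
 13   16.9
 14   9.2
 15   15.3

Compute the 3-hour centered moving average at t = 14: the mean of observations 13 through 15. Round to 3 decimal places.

Sum of periods 13–15: 16.9 + 9.2 + 15.3 = 41.4
Divide by 3: 41.4 / 3 = 13.800

13.800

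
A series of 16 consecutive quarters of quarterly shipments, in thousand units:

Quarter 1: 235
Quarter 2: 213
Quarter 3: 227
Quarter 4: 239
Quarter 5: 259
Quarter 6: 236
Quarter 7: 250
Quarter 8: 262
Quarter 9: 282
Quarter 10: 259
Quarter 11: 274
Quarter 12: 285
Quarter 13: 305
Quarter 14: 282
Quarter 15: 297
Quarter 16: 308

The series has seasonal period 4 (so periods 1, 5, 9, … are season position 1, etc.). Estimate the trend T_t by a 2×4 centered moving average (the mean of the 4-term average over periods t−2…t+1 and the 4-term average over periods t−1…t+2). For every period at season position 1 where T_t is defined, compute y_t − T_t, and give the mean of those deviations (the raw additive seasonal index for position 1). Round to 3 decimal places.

15.750

Season position 1 occurs at t = 5, 9, 13 (where T_t is defined).
t=5: T_5 = 243.12500; y_5 − T_5 = 259 − 243.12500 = 15.87500
t=9: T_9 = 266.25000; y_9 − T_9 = 282 − 266.25000 = 15.75000
t=13: T_13 = 289.37500; y_13 − T_13 = 305 − 289.37500 = 15.62500
Mean deviation: (15.87500 + 15.75000 + 15.62500) / 3 = 15.750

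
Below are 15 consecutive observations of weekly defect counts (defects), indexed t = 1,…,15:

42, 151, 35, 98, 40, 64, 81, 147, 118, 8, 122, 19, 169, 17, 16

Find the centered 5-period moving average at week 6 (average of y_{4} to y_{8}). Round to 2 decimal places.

86.00

Sum of periods 4–8: 98 + 40 + 64 + 81 + 147 = 430
Divide by 5: 430 / 5 = 86.00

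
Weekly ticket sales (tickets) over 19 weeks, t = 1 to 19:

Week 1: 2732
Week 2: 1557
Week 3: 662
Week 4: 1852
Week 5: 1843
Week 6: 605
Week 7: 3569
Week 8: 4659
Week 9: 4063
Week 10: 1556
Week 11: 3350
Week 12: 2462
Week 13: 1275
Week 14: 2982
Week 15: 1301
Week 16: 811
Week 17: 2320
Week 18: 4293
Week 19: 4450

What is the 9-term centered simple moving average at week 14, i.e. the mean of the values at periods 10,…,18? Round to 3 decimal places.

Sum of periods 10–18: 1556 + 3350 + 2462 + 1275 + 2982 + 1301 + 811 + 2320 + 4293 = 20350
Divide by 9: 20350 / 9 = 2261.111

2261.111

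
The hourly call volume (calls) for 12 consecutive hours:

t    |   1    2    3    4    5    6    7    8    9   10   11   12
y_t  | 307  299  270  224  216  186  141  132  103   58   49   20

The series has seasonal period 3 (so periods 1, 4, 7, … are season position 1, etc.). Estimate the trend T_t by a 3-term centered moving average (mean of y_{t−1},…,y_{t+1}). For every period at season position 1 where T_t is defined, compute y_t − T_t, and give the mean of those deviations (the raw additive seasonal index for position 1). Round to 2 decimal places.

-12.22

Season position 1 occurs at t = 4, 7, 10 (where T_t is defined).
t=4: T_4 = 236.6667; y_4 − T_4 = 224 − 236.6667 = -12.6667
t=7: T_7 = 153.0000; y_7 − T_7 = 141 − 153.0000 = -12.0000
t=10: T_10 = 70.0000; y_10 − T_10 = 58 − 70.0000 = -12.0000
Mean deviation: (-12.6667 + -12.0000 + -12.0000) / 3 = -12.22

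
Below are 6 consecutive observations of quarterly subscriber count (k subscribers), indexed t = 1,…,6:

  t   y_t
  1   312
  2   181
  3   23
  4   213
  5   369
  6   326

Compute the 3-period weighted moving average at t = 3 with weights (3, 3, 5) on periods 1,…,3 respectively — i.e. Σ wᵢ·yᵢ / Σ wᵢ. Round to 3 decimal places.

Weighted sum: 3·312 + 3·181 + 5·23 = 936 + 543 + 115 = 1594
Weight total: 3 + 3 + 5 = 11
WMA = 1594 / 11 = 144.909

144.909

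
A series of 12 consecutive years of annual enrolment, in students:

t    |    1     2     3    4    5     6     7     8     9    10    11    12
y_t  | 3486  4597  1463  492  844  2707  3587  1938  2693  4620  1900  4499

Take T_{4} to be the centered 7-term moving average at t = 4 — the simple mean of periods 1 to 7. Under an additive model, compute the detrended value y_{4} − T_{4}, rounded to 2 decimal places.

-1961.71

Trend T_4 = (3486 + 4597 + 1463 + 492 + 844 + 2707 + 3587) / 7 = 17176/7 = 2453.7143
Detrended value: 492 − 2453.7143 = -1961.71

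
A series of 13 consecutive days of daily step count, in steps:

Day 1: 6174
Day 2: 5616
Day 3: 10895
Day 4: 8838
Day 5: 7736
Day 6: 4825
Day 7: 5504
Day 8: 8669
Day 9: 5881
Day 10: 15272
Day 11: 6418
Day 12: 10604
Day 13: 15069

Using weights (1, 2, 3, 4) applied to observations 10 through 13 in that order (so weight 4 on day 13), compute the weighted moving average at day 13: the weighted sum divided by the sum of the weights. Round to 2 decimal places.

12019.60

Weighted sum: 1·15272 + 2·6418 + 3·10604 + 4·15069 = 15272 + 12836 + 31812 + 60276 = 120196
Weight total: 1 + 2 + 3 + 4 = 10
WMA = 120196 / 10 = 12019.60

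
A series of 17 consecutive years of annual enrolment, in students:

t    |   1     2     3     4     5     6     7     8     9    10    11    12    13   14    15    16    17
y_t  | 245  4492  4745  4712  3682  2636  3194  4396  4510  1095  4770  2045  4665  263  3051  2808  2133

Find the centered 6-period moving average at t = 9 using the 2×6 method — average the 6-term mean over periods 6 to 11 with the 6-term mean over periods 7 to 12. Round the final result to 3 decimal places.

3384.250

Sum over 6–11: 2636 + 3194 + 4396 + 4510 + 1095 + 4770 = 20601
Sum over 7–12: 3194 + 4396 + 4510 + 1095 + 4770 + 2045 = 20010
CMA at t=9 = (20601 + 20010) / (2·6) = 40611 / 12 = 3384.250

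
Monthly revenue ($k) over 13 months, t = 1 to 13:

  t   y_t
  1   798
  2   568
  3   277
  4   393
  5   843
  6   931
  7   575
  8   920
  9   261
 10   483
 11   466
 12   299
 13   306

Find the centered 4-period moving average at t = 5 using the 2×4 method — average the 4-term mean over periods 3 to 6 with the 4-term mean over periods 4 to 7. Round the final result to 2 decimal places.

648.25

Sum over 3–6: 277 + 393 + 843 + 931 = 2444
Sum over 4–7: 393 + 843 + 931 + 575 = 2742
CMA at t=5 = (2444 + 2742) / (2·4) = 5186 / 8 = 648.25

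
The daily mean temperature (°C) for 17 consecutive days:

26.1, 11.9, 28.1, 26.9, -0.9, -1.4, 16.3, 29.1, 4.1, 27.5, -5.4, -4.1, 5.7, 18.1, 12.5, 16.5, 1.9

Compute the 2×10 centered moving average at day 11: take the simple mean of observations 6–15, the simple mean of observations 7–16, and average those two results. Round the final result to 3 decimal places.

11.135

Sum over 6–15: (-1.4) + 16.3 + 29.1 + 4.1 + 27.5 + (-5.4) + (-4.1) + 5.7 + 18.1 + 12.5 = 102.4
Sum over 7–16: 16.3 + 29.1 + 4.1 + 27.5 + (-5.4) + (-4.1) + 5.7 + 18.1 + 12.5 + 16.5 = 120.3
CMA at t=11 = (102.4 + 120.3) / (2·10) = 222.7 / 20 = 11.135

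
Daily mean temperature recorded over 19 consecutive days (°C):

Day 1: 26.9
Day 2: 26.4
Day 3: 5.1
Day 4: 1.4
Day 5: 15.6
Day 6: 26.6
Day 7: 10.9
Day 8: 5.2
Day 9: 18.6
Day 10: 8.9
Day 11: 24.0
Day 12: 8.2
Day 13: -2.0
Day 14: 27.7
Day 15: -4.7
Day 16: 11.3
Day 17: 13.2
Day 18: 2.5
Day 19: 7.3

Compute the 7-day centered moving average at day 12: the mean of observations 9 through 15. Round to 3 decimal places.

Sum of periods 9–15: 18.6 + 8.9 + 24.0 + 8.2 + (-2.0) + 27.7 + (-4.7) = 80.7
Divide by 7: 80.7 / 7 = 11.529

11.529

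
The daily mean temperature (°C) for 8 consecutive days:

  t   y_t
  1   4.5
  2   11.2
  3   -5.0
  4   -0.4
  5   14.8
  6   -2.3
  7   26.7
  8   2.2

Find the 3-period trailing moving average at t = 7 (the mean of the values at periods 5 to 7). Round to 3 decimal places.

13.067

Sum of periods 5–7: 14.8 + (-2.3) + 26.7 = 39.2
Divide by 3: 39.2 / 3 = 13.067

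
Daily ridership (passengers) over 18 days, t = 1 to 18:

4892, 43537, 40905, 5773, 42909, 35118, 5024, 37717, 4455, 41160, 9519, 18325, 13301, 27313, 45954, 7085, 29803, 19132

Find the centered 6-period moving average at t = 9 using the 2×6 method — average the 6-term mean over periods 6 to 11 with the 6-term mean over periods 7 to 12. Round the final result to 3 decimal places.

20766.083

Sum over 6–11: 35118 + 5024 + 37717 + 4455 + 41160 + 9519 = 132993
Sum over 7–12: 5024 + 37717 + 4455 + 41160 + 9519 + 18325 = 116200
CMA at t=9 = (132993 + 116200) / (2·6) = 249193 / 12 = 20766.083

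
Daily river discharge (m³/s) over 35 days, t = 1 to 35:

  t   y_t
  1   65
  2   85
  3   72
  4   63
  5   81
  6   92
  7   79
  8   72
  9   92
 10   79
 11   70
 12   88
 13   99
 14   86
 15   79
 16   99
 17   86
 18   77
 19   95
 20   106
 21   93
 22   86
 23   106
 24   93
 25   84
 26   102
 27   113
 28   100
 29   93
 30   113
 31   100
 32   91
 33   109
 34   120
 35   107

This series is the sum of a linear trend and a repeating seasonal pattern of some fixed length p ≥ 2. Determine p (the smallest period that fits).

7

First differences y_{t+1} − y_t: 20, -13, -9, 18, 11, -13, -7, 20, -13, -9, 18, 11, -13, -7, 20, -13, …
The difference pattern repeats every 7 terms and not for any smaller step, so p = 7.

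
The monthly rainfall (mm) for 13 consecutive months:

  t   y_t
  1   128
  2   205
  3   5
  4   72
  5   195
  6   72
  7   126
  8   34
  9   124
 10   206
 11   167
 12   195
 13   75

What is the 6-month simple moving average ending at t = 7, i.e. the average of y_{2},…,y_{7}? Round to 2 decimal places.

112.50

Sum of periods 2–7: 205 + 5 + 72 + 195 + 72 + 126 = 675
Divide by 6: 675 / 6 = 112.50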